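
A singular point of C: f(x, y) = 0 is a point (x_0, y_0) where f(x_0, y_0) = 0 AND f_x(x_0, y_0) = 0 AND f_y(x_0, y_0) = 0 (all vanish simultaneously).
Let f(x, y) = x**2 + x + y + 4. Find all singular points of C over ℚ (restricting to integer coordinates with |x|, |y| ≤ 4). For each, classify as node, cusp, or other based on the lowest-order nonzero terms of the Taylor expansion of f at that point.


No singular points in the scanned grid; C is smooth there.

Compute partial derivatives:
  f_x = 2*x + 1.
  f_y = 1.
f_y = 1 is a nonzero constant, so f_y never vanishes: no point (x, y) can satisfy f = f_x = f_y = 0. In particular no (x, y) ∈ {−4, ..., 4}² is singular; the curve is smooth.


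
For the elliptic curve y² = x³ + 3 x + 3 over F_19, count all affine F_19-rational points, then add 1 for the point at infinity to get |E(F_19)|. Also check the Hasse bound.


Affine points = {(1, 8), (1, 11), (2, 6), (2, 13), (3, 1), (3, 18), (6, 3), (6, 16), (7, 5), (7, 14), (8, 8), (8, 11), (10, 8), (10, 11), (12, 0), (13, 4), (13, 15), (16, 9), (16, 10)}; affine count = 19; |E(F_19)| = 20.

Discriminant check: Δ ∝ 4a³ + 27b² = 4·3³ + 27·3² = 4·27 + 27·9 ≡ 9 (mod 19). Nonzero ⇒ E is nonsingular.
For each x ∈ F_19, compute rhs = x³ + 3·x + 3 mod 19, then count y ∈ F_19 with y² ≡ rhs.
  x = 0: rhs = 3, matching y values: none (0 points).
  x = 1: rhs = 7, matching y values: 8, 11 (2 points).
  x = 2: rhs = 17, matching y values: 6, 13 (2 points).
  x = 3: rhs = 1, matching y values: 1, 18 (2 points).
  x = 4: rhs = 3, matching y values: none (0 points).
  x = 5: rhs = 10, matching y values: none (0 points).
  x = 6: rhs = 9, matching y values: 3, 16 (2 points).
  x = 7: rhs = 6, matching y values: 5, 14 (2 points).
  x = 8: rhs = 7, matching y values: 8, 11 (2 points).
  x = 9: rhs = 18, matching y values: none (0 points).
  x = 10: rhs = 7, matching y values: 8, 11 (2 points).
  x = 11: rhs = 18, matching y values: none (0 points).
  x = 12: rhs = 0, matching y values: 0 (1 points).
  x = 13: rhs = 16, matching y values: 4, 15 (2 points).
  x = 14: rhs = 15, matching y values: none (0 points).
  x = 15: rhs = 3, matching y values: none (0 points).
  x = 16: rhs = 5, matching y values: 9, 10 (2 points).
  x = 17: rhs = 8, matching y values: none (0 points).
  x = 18: rhs = 18, matching y values: none (0 points).
Total affine count: 19.
Full point count |E(F_19)| = 19 + 1 = 20.
Hasse bound: |20 − (19+1)| = |0| = 0 ≤ 2√19 ≈ 8.7178 ✓.


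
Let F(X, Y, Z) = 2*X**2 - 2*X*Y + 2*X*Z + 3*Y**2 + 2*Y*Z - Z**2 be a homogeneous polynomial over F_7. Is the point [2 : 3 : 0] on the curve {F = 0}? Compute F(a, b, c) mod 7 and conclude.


F(2,3,0) ≡ 2 (mod 7); P is NOT on the curve.

Evaluate F(2, 3, 0) term-by-term (mod 7).
  2*X**2 ↦ 2·4·1·1 = 8
  -2*X*Y ↦ -2·2·3·1 = -12
  2*X*Z ↦ 2·2·1·0 = 0
  3*Y**2 ↦ 3·1·9·1 = 27
  2*Y*Z ↦ 2·1·3·0 = 0
  -Z**2 ↦ -1·1·1·0 = 0
Sum: F(2, 3, 0) = (8) + (-12) + (0) + (27) + (0) + (0) = 23.
Reducing mod 7: 23 ≡ 2 (mod 7).
Since F(a, b, c) ≡ 2 ≠ 0 (mod 7), P does NOT lie on the curve.


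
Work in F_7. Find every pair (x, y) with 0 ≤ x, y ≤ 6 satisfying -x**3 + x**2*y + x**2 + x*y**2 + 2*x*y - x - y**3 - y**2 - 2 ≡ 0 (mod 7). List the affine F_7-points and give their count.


Affine F_7-points: {(0, 2), (1, 3), (2, 1), (2, 6), (3, 1), (3, 2), (3, 6), (4, 1), (5, 3)}; count = 9.

For each of the 49 pairs (x, y) ∈ F_7², evaluate f(x, y) mod 7. Record the zeros.
  x = 0: [0↦5, 1↦3, 2↦0, 3↦4, 4↦2, 5↦2, 6↦5]  zeros at y ∈ {2}
  x = 1: [0↦4, 1↦6, 2↦2, 3↦0, 4↦1, 5↦6, 6↦2]  zeros at y ∈ {3}
  x = 2: [0↦6, 1↦0, 2↦4, 3↦5, 4↦4, 5↦2, 6↦0]  zeros at y ∈ {1, 6}
  x = 3: [0↦5, 1↦0, 2↦0, 3↦6, 4↦5, 5↦5, 6↦0]  zeros at y ∈ {1, 2, 6}
  x = 4: [0↦2, 1↦0, 2↦5, 3↦4, 4↦5, 5↦2, 6↦3]  zeros at y ∈ {1}
  x = 5: [0↦5, 1↦1, 2↦6, 3↦0, 4↦5, 5↦1, 6↦3]  zeros at y ∈ {3}
  x = 6: [0↦1, 1↦4, 2↦4, 3↦2, 4↦6, 5↦3, 6↦1]  zeros at y ∈ ∅
Collecting zeros: affine points = {(0, 2), (1, 3), (2, 1), (2, 6), (3, 1), (3, 2), (3, 6), (4, 1), (5, 3)}.
Total count |C(F_7)_aff| = 9.


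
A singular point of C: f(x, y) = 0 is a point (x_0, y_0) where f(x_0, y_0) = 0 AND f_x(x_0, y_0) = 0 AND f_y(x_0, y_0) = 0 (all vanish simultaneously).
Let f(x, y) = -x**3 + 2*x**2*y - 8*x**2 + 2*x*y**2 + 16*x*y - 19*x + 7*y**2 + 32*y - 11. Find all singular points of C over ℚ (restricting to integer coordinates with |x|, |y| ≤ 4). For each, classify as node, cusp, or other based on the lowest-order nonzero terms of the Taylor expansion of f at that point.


Singular points: {(-3, -1)}; classification: node.

Compute partial derivatives:
  f_x = -3*x**2 + 4*x*y - 16*x + 2*y**2 + 16*y - 19.
  f_y = 2*x**2 + 4*x*y + 16*x + 14*y + 32.
Scan x_0 ∈ {−4, ..., 4}. For each x_0, f_y(x_0, y) is a polynomial in y; find its integer roots y ∈ {−4, ..., 4}, then test f_x and f at those candidates.
  x = -4: f_y(-4, y) = -2*y; vanishes at y ∈ {0}. (-4, 0): f_x = -3 ≠ 0.
  x = -3: f_y(-3, y) = 2*y + 2; vanishes at y ∈ {-1}. (-3, -1): f_x = 0, f = 0 — SINGULAR.
  x = -2: f_y(-2, y) = 6*y + 8; no integer root y with |y| ≤ 4.
  x = -1: f_y(-1, y) = 10*y + 18; no integer root y with |y| ≤ 4.
  x = 0: f_y(0, y) = 14*y + 32; no integer root y with |y| ≤ 4.
  x = 1: f_y(1, y) = 18*y + 50; no integer root y with |y| ≤ 4.
  x = 2: f_y(2, y) = 22*y + 72; no integer root y with |y| ≤ 4.
  x = 3: f_y(3, y) = 26*y + 98; no integer root y with |y| ≤ 4.
  x = 4: f_y(4, y) = 30*y + 128; no integer root y with |y| ≤ 4.
Only singular point on the grid: (-3, -1).
Classify: substitute x = -3 + u, y = -1 + v and expand: f = -u**3 + 2*u**2*v - u**2 + 2*u*v**2 + v**2.
No constant or linear terms (consistent with a singular point). Quadratic part: -u**2 + v**2. Cubic part: -u**3 + 2*u**2*v + 2*u*v**2.
The quadratic part v**2 - u**2 = (v − u)(v + u) splits into two distinct linear factors, so there are two distinct tangent lines y − -1 = ±(x − -3) — this is a node (ordinary double point).
Classification: node.


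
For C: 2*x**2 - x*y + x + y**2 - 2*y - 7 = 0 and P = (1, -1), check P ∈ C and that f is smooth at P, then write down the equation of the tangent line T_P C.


Tangent line at P: 6*x - 5*y - 11 = 0.

Step 1: f(1, -1) = 0, so P lies on C.
Step 2: partial derivatives
  f_x(x, y) = 4*x - y + 1, f_y(x, y) = -x + 2*y - 2.
  f_x(P) = 6, f_y(P) = -5 (gradient nonzero, so P is smooth).
Step 3: tangent line at P: 6·(x − 1) + -5·(y − -1) = 0.
Expanding: 6*x - 5*y - 11 = 0.


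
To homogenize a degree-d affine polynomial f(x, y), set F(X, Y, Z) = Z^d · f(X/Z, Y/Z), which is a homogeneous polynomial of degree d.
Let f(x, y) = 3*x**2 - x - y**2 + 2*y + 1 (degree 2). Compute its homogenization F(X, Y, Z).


F(X, Y, Z) = 3*X**2 - X*Z - Y**2 + 2*Y*Z + Z**2

deg(f) = 2.
Substitute x = X/Z, y = Y/Z into f, then multiply by Z^2.
  monomial 3·x^2·y^0 ↦ 3·X^2·Y^0·Z^0.
  monomial -1·x^1·y^0 ↦ -1·X^1·Y^0·Z^1.
  monomial -1·x^0·y^2 ↦ -1·X^0·Y^2·Z^0.
  monomial 2·x^0·y^1 ↦ 2·X^0·Y^1·Z^1.
  monomial 1·x^0·y^0 ↦ 1·X^0·Y^0·Z^2.
Collecting: F(X, Y, Z) = 3*X**2 - X*Z - Y**2 + 2*Y*Z + Z**2.


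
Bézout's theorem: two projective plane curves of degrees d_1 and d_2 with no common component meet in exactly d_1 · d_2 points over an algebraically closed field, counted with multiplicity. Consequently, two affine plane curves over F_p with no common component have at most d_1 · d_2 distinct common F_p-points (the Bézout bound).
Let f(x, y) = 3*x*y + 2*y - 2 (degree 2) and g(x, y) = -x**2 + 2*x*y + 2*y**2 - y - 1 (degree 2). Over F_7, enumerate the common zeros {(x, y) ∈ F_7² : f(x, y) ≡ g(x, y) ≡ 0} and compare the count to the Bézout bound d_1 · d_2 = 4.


Common zeros: {(0, 1), (3, 4)}; count = 2; Bézout bound = 4.

deg(f) = 2, deg(g) = 2, so Bézout bound = 4.
Scan x ∈ F_7. For each x, list the y ∈ F_7 with f(x, y) ≡ 0 and those with g(x, y) ≡ 0 (mod 7); the common zeros in that column are the intersection.
  x = 0: f ≡ 0 at y ∈ {1}; g ≡ 0 at y ∈ {1, 3}; common: {1}.
  x = 1: f ≡ 0 at y ∈ {6}; g ≡ 0 at y ∈ ∅; common: ∅.
  x = 2: f ≡ 0 at y ∈ {2}; g ≡ 0 at y ∈ {1}; common: ∅.
  x = 3: f ≡ 0 at y ∈ {4}; g ≡ 0 at y ∈ {4}; common: {4}.
  x = 4: f ≡ 0 at y ∈ ∅; g ≡ 0 at y ∈ ∅; common: ∅.
  x = 5: f ≡ 0 at y ∈ {3}; g ≡ 0 at y ∈ {2, 4}; common: ∅.
  x = 6: f ≡ 0 at y ∈ {5}; g ≡ 0 at y ∈ {2, 3}; common: ∅.
Collecting: common zeros = {(0, 1), (3, 4)}, so the count is 2.
Comparison with the Bézout bound: 2 ≤ 4 = deg(f)·deg(g), as expected for curves with no common component (the affine F_7-count falls short of the bound because intersections may lie at infinity, over extension fields, or carry multiplicity).


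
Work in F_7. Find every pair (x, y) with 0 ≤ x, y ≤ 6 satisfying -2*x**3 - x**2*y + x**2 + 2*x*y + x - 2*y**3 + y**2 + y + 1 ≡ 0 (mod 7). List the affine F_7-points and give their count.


Affine F_7-points: {(1, 2), (2, 6), (3, 4), (4, 2), (5, 2), (6, 1)}; count = 6.

For each of the 49 pairs (x, y) ∈ F_7², evaluate f(x, y) mod 7. Record the zeros.
  x = 0: [0↦1, 1↦1, 2↦5, 3↦1, 4↦5, 5↦5, 6↦3]  zeros at y ∈ ∅
  x = 1: [0↦1, 1↦2, 2↦0, 3↦4, 4↦2, 5↦3, 6↦2]  zeros at y ∈ {2}
  x = 2: [0↦5, 1↦5, 2↦2, 3↦5, 4↦2, 5↦2, 6↦0]  zeros at y ∈ {6}
  x = 3: [0↦1, 1↦5, 2↦6, 3↦6, 4↦0, 5↦4, 6↦6]  zeros at y ∈ {4}
  x = 4: [0↦5, 1↦4, 2↦0, 3↦2, 4↦5, 5↦4, 6↦1]  zeros at y ∈ {2}
  x = 5: [0↦5, 1↦4, 2↦0, 3↦2, 4↦5, 5↦4, 6↦1]  zeros at y ∈ {2}
  x = 6: [0↦3, 1↦0, 2↦1, 3↦1, 4↦2, 5↦6, 6↦1]  zeros at y ∈ {1}
Collecting zeros: affine points = {(1, 2), (2, 6), (3, 4), (4, 2), (5, 2), (6, 1)}.
Total count |C(F_7)_aff| = 6.


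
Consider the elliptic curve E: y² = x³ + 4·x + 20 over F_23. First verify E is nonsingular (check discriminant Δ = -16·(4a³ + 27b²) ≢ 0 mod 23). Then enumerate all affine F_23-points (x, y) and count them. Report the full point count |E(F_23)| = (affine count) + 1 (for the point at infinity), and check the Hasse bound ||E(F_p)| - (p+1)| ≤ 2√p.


Affine points = {(1, 5), (1, 18), (2, 6), (2, 17), (3, 6), (3, 17), (4, 10), (4, 13), (5, 2), (5, 21), (7, 0), (8, 9), (8, 14), (9, 7), (9, 16), (10, 5), (10, 18), (12, 5), (12, 18), (18, 6), (18, 17), (19, 3), (19, 20), (20, 2), (20, 21), (21, 2), (21, 21)}; affine count = 27; |E(F_23)| = 28.

Discriminant check: Δ ∝ 4a³ + 27b² = 4·4³ + 27·20² = 4·64 + 27·400 ≡ 16 (mod 23). Nonzero ⇒ E is nonsingular.
For each x ∈ F_23, compute rhs = x³ + 4·x + 20 mod 23, then count y ∈ F_23 with y² ≡ rhs.
  x = 0: rhs = 20, matching y values: none (0 points).
  x = 1: rhs = 2, matching y values: 5, 18 (2 points).
  x = 2: rhs = 13, matching y values: 6, 17 (2 points).
  x = 3: rhs = 13, matching y values: 6, 17 (2 points).
  x = 4: rhs = 8, matching y values: 10, 13 (2 points).
  x = 5: rhs = 4, matching y values: 2, 21 (2 points).
  x = 6: rhs = 7, matching y values: none (0 points).
  x = 7: rhs = 0, matching y values: 0 (1 points).
  x = 8: rhs = 12, matching y values: 9, 14 (2 points).
  x = 9: rhs = 3, matching y values: 7, 16 (2 points).
  x = 10: rhs = 2, matching y values: 5, 18 (2 points).
  x = 11: rhs = 15, matching y values: none (0 points).
  x = 12: rhs = 2, matching y values: 5, 18 (2 points).
  x = 13: rhs = 15, matching y values: none (0 points).
  x = 14: rhs = 14, matching y values: none (0 points).
  x = 15: rhs = 5, matching y values: none (0 points).
  x = 16: rhs = 17, matching y values: none (0 points).
  x = 17: rhs = 10, matching y values: none (0 points).
  x = 18: rhs = 13, matching y values: 6, 17 (2 points).
  x = 19: rhs = 9, matching y values: 3, 20 (2 points).
  x = 20: rhs = 4, matching y values: 2, 21 (2 points).
  x = 21: rhs = 4, matching y values: 2, 21 (2 points).
  x = 22: rhs = 15, matching y values: none (0 points).
Total affine count: 27.
Full point count |E(F_23)| = 27 + 1 = 28.
Hasse bound: |28 − (23+1)| = |4| = 4 ≤ 2√23 ≈ 9.5917 ✓.


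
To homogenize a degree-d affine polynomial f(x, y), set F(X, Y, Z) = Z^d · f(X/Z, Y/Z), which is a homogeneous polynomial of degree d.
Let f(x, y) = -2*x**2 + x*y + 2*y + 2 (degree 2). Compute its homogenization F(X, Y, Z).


F(X, Y, Z) = -2*X**2 + X*Y + 2*Y*Z + 2*Z**2

deg(f) = 2.
Substitute x = X/Z, y = Y/Z into f, then multiply by Z^2.
  monomial -2·x^2·y^0 ↦ -2·X^2·Y^0·Z^0.
  monomial 1·x^1·y^1 ↦ 1·X^1·Y^1·Z^0.
  monomial 2·x^0·y^1 ↦ 2·X^0·Y^1·Z^1.
  monomial 2·x^0·y^0 ↦ 2·X^0·Y^0·Z^2.
Collecting: F(X, Y, Z) = -2*X**2 + X*Y + 2*Y*Z + 2*Z**2.


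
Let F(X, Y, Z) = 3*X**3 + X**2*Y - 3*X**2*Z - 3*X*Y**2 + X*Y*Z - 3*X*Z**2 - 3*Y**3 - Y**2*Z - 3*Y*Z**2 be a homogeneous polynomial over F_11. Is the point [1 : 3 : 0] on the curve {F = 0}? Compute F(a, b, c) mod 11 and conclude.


F(1,3,0) ≡ 8 (mod 11); P is NOT on the curve.

Evaluate F(1, 3, 0) term-by-term (mod 11).
  3*X**3 ↦ 3·1·1·1 = 3
  X**2*Y ↦ 1·1·3·1 = 3
  -3*X**2*Z ↦ -3·1·1·0 = 0
  -3*X*Y**2 ↦ -3·1·9·1 = -27
  X*Y*Z ↦ 1·1·3·0 = 0
  -3*X*Z**2 ↦ -3·1·1·0 = 0
  -3*Y**3 ↦ -3·1·27·1 = -81
  -Y**2*Z ↦ -1·1·9·0 = 0
  -3*Y*Z**2 ↦ -3·1·3·0 = 0
Sum: F(1, 3, 0) = (3) + (3) + (0) + (-27) + (0) + (0) + (-81) + (0) + (0) = -102.
Reducing mod 11: -102 ≡ 8 (mod 11).
Since F(a, b, c) ≡ 8 ≠ 0 (mod 11), P does NOT lie on the curve.


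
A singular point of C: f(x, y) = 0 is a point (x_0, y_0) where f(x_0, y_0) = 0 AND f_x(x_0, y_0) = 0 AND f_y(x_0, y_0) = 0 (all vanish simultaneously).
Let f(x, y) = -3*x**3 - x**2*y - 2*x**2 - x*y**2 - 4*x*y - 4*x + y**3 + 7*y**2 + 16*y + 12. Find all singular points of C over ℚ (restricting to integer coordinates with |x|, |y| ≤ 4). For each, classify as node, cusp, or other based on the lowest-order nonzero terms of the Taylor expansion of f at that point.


Singular points: {(0, -2)}; classification: cusp.

Compute partial derivatives:
  f_x = -9*x**2 - 2*x*y - 4*x - y**2 - 4*y - 4.
  f_y = -x**2 - 2*x*y - 4*x + 3*y**2 + 14*y + 16.
Scan x_0 ∈ {−4, ..., 4}. For each x_0, f_y(x_0, y) is a polynomial in y; find its integer roots y ∈ {−4, ..., 4}, then test f_x and f at those candidates.
  x = -4: f_y(-4, y) = 3*y**2 + 22*y + 16; no integer root y with |y| ≤ 4.
  x = -3: f_y(-3, y) = 3*y**2 + 20*y + 19; no integer root y with |y| ≤ 4.
  x = -2: f_y(-2, y) = 3*y**2 + 18*y + 20; no integer root y with |y| ≤ 4.
  x = -1: f_y(-1, y) = 3*y**2 + 16*y + 19; no integer root y with |y| ≤ 4.
  x = 0: f_y(0, y) = 3*y**2 + 14*y + 16; vanishes at y ∈ {-2}. (0, -2): f_x = 0, f = 0 — SINGULAR.
  x = 1: f_y(1, y) = 3*y**2 + 12*y + 11; no integer root y with |y| ≤ 4.
  x = 2: f_y(2, y) = 3*y**2 + 10*y + 4; no integer root y with |y| ≤ 4.
  x = 3: f_y(3, y) = 3*y**2 + 8*y - 5; no integer root y with |y| ≤ 4.
  x = 4: f_y(4, y) = 3*y**2 + 6*y - 16; no integer root y with |y| ≤ 4.
Only singular point on the grid: (0, -2).
Classify: substitute x = 0 + u, y = -2 + v and expand: f = -3*u**3 - u**2*v - u*v**2 + v**3 + v**2.
No constant or linear terms (consistent with a singular point). Quadratic part: v**2. Cubic part: -3*u**3 - u**2*v - u*v**2 + v**3.
The quadratic part v**2 is a perfect square, so there is a single (double) tangent line v = 0, i.e. y = -2. Restricting the cubic part to that line (v = 0) leaves -3*u**3 ≠ 0, so f is not divisible by v and the branch is v² ≈ 3*u**3 to lowest order — this is a cusp.
Classification: cusp.


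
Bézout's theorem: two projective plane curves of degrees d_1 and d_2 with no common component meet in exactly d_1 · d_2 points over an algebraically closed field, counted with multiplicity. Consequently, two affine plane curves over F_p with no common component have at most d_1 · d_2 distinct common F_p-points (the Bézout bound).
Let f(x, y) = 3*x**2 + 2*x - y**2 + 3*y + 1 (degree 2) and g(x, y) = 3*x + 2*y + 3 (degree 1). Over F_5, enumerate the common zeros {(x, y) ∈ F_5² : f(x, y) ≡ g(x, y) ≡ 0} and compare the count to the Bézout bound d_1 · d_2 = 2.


Common zeros: {(3, 4)}; count = 1; Bézout bound = 2.

deg(f) = 2, deg(g) = 1, so Bézout bound = 2.
Scan x ∈ F_5. For each x, list the y ∈ F_5 with f(x, y) ≡ 0 and those with g(x, y) ≡ 0 (mod 5); the common zeros in that column are the intersection.
  x = 0: f ≡ 0 at y ∈ ∅; g ≡ 0 at y ∈ {1}; common: ∅.
  x = 1: f ≡ 0 at y ∈ ∅; g ≡ 0 at y ∈ {2}; common: ∅.
  x = 2: f ≡ 0 at y ∈ ∅; g ≡ 0 at y ∈ {3}; common: ∅.
  x = 3: f ≡ 0 at y ∈ {4}; g ≡ 0 at y ∈ {4}; common: {4}.
  x = 4: f ≡ 0 at y ∈ ∅; g ≡ 0 at y ∈ {0}; common: ∅.
Collecting: common zeros = {(3, 4)}, so the count is 1.
Comparison with the Bézout bound: 1 ≤ 2 = deg(f)·deg(g), as expected for curves with no common component (the affine F_5-count falls short of the bound because intersections may lie at infinity, over extension fields, or carry multiplicity).


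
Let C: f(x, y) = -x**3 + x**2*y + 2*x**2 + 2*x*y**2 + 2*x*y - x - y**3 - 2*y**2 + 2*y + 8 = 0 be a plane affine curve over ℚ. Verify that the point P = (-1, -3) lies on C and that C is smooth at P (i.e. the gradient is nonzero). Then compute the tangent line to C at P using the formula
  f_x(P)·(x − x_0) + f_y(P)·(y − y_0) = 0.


Tangent line at P: 10*x - 2*y + 4 = 0.

Step 1: f(-1, -3) = 0, so P lies on C.
Step 2: partial derivatives
  f_x(x, y) = -3*x**2 + 2*x*y + 4*x + 2*y**2 + 2*y - 1, f_y(x, y) = x**2 + 4*x*y + 2*x - 3*y**2 - 4*y + 2.
  f_x(P) = 10, f_y(P) = -2 (gradient nonzero, so P is smooth).
Step 3: tangent line at P: 10·(x − -1) + -2·(y − -3) = 0.
Expanding: 10*x - 2*y + 4 = 0.


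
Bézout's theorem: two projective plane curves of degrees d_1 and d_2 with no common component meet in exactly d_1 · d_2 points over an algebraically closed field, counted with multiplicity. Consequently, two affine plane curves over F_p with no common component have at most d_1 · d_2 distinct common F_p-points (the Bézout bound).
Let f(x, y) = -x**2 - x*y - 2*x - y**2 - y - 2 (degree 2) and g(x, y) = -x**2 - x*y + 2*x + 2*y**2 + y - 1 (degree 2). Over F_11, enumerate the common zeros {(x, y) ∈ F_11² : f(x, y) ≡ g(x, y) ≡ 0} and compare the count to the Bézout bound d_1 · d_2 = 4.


Common zeros: {(0, 6), (5, 4), (6, 5), (9, 7)}; count = 4; Bézout bound = 4.

deg(f) = 2, deg(g) = 2, so Bézout bound = 4.
Scan x ∈ F_11. For each x, list the y ∈ F_11 with f(x, y) ≡ 0 and those with g(x, y) ≡ 0 (mod 11); the common zeros in that column are the intersection.
  x = 0: f ≡ 0 at y ∈ {4, 6}; g ≡ 0 at y ∈ {6, 10}; common: {6}.
  x = 1: f ≡ 0 at y ∈ ∅; g ≡ 0 at y ∈ {0}; common: ∅.
  x = 2: f ≡ 0 at y ∈ ∅; g ≡ 0 at y ∈ {1, 5}; common: ∅.
  x = 3: f ≡ 0 at y ∈ {1, 6}; g ≡ 0 at y ∈ {2, 10}; common: ∅.
  x = 4: f ≡ 0 at y ∈ {7, 10}; g ≡ 0 at y ∈ {3, 4}; common: ∅.
  x = 5: f ≡ 0 at y ∈ {1, 4}; g ≡ 0 at y ∈ {4, 9}; common: {4}.
  x = 6: f ≡ 0 at y ∈ {5, 10}; g ≡ 0 at y ∈ {3, 5}; common: {5}.
  x = 7: f ≡ 0 at y ∈ ∅; g ≡ 0 at y ∈ {6, 8}; common: ∅.
  x = 8: f ≡ 0 at y ∈ ∅; g ≡ 0 at y ∈ {2, 7}; common: ∅.
  x = 9: f ≡ 0 at y ∈ {5, 7}; g ≡ 0 at y ∈ {7, 8}; common: {7}.
  x = 10: f ≡ 0 at y ∈ ∅; g ≡ 0 at y ∈ {1, 9}; common: ∅.
Collecting: common zeros = {(0, 6), (5, 4), (6, 5), (9, 7)}, so the count is 4.
Comparison with the Bézout bound: 4 ≤ 4 = deg(f)·deg(g), as expected for curves with no common component (the bound is attained).


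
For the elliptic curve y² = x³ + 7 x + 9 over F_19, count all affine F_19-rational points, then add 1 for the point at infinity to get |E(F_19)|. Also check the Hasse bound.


Affine points = {(0, 3), (0, 16), (1, 6), (1, 13), (3, 0), (4, 5), (4, 14), (5, 6), (5, 13), (6, 1), (6, 18), (8, 8), (8, 11), (11, 7), (11, 12), (12, 4), (12, 15), (13, 6), (13, 13), (14, 1), (14, 18), (17, 5), (17, 14), (18, 1), (18, 18)}; affine count = 25; |E(F_19)| = 26.

Discriminant check: Δ ∝ 4a³ + 27b² = 4·7³ + 27·9² = 4·343 + 27·81 ≡ 6 (mod 19). Nonzero ⇒ E is nonsingular.
For each x ∈ F_19, compute rhs = x³ + 7·x + 9 mod 19, then count y ∈ F_19 with y² ≡ rhs.
  x = 0: rhs = 9, matching y values: 3, 16 (2 points).
  x = 1: rhs = 17, matching y values: 6, 13 (2 points).
  x = 2: rhs = 12, matching y values: none (0 points).
  x = 3: rhs = 0, matching y values: 0 (1 points).
  x = 4: rhs = 6, matching y values: 5, 14 (2 points).
  x = 5: rhs = 17, matching y values: 6, 13 (2 points).
  x = 6: rhs = 1, matching y values: 1, 18 (2 points).
  x = 7: rhs = 2, matching y values: none (0 points).
  x = 8: rhs = 7, matching y values: 8, 11 (2 points).
  x = 9: rhs = 3, matching y values: none (0 points).
  x = 10: rhs = 15, matching y values: none (0 points).
  x = 11: rhs = 11, matching y values: 7, 12 (2 points).
  x = 12: rhs = 16, matching y values: 4, 15 (2 points).
  x = 13: rhs = 17, matching y values: 6, 13 (2 points).
  x = 14: rhs = 1, matching y values: 1, 18 (2 points).
  x = 15: rhs = 12, matching y values: none (0 points).
  x = 16: rhs = 18, matching y values: none (0 points).
  x = 17: rhs = 6, matching y values: 5, 14 (2 points).
  x = 18: rhs = 1, matching y values: 1, 18 (2 points).
Total affine count: 25.
Full point count |E(F_19)| = 25 + 1 = 26.
Hasse bound: |26 − (19+1)| = |6| = 6 ≤ 2√19 ≈ 8.7178 ✓.


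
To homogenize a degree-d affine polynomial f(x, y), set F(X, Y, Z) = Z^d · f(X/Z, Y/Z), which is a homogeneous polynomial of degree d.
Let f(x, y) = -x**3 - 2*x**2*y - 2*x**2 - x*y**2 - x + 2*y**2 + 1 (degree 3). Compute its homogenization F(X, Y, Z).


F(X, Y, Z) = -X**3 - 2*X**2*Y - 2*X**2*Z - X*Y**2 - X*Z**2 + 2*Y**2*Z + Z**3

deg(f) = 3.
Substitute x = X/Z, y = Y/Z into f, then multiply by Z^3.
  monomial -1·x^3·y^0 ↦ -1·X^3·Y^0·Z^0.
  monomial -2·x^2·y^1 ↦ -2·X^2·Y^1·Z^0.
  monomial -2·x^2·y^0 ↦ -2·X^2·Y^0·Z^1.
  monomial -1·x^1·y^2 ↦ -1·X^1·Y^2·Z^0.
  monomial -1·x^1·y^0 ↦ -1·X^1·Y^0·Z^2.
  monomial 2·x^0·y^2 ↦ 2·X^0·Y^2·Z^1.
  monomial 1·x^0·y^0 ↦ 1·X^0·Y^0·Z^3.
Collecting: F(X, Y, Z) = -X**3 - 2*X**2*Y - 2*X**2*Z - X*Y**2 - X*Z**2 + 2*Y**2*Z + Z**3.


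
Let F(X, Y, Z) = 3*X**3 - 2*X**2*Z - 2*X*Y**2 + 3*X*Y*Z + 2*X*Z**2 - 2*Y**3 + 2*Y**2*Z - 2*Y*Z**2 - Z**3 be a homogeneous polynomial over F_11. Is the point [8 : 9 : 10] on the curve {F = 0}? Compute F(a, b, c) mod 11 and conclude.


F(8,9,10) ≡ 5 (mod 11); P is NOT on the curve.

Evaluate F(8, 9, 10) term-by-term (mod 11).
  3*X**3 ↦ 3·512·1·1 = 1536
  -2*X**2*Z ↦ -2·64·1·10 = -1280
  -2*X*Y**2 ↦ -2·8·81·1 = -1296
  3*X*Y*Z ↦ 3·8·9·10 = 2160
  2*X*Z**2 ↦ 2·8·1·100 = 1600
  -2*Y**3 ↦ -2·1·729·1 = -1458
  2*Y**2*Z ↦ 2·1·81·10 = 1620
  -2*Y*Z**2 ↦ -2·1·9·100 = -1800
  -Z**3 ↦ -1·1·1·1000 = -1000
Sum: F(8, 9, 10) = (1536) + (-1280) + (-1296) + (2160) + (1600) + (-1458) + (1620) + (-1800) + (-1000) = 82.
Reducing mod 11: 82 ≡ 5 (mod 11).
Since F(a, b, c) ≡ 5 ≠ 0 (mod 11), P does NOT lie on the curve.


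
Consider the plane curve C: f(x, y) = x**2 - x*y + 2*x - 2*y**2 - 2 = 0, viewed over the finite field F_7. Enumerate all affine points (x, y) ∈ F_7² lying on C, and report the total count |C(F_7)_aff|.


Affine F_7-points: {(1, 4), (1, 6), (3, 3), (3, 6), (5, 3), (5, 5)}; count = 6.

For each of the 49 pairs (x, y) ∈ F_7², evaluate f(x, y) mod 7. Record the zeros.
  x = 0: [0↦5, 1↦3, 2↦4, 3↦1, 4↦1, 5↦4, 6↦3]  zeros at y ∈ ∅
  x = 1: [0↦1, 1↦5, 2↦5, 3↦1, 4↦0, 5↦2, 6↦0]  zeros at y ∈ {4, 6}
  x = 2: [0↦6, 1↦2, 2↦1, 3↦3, 4↦1, 5↦2, 6↦6]  zeros at y ∈ ∅
  x = 3: [0↦6, 1↦1, 2↦6, 3↦0, 4↦4, 5↦4, 6↦0]  zeros at y ∈ {3, 6}
  x = 4: [0↦1, 1↦2, 2↦6, 3↦6, 4↦2, 5↦1, 6↦3]  zeros at y ∈ ∅
  x = 5: [0↦5, 1↦5, 2↦1, 3↦0, 4↦2, 5↦0, 6↦1]  zeros at y ∈ {3, 5}
  x = 6: [0↦4, 1↦3, 2↦5, 3↦3, 4↦4, 5↦1, 6↦1]  zeros at y ∈ ∅
Collecting zeros: affine points = {(1, 4), (1, 6), (3, 3), (3, 6), (5, 3), (5, 5)}.
Total count |C(F_7)_aff| = 6.


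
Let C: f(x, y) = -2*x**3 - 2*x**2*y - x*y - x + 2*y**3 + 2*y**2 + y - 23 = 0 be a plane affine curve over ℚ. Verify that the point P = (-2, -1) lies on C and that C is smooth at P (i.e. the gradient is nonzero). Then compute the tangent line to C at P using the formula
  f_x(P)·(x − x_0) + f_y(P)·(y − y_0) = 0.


Tangent line at P: -32*x - 3*y - 67 = 0.

Step 1: f(-2, -1) = 0, so P lies on C.
Step 2: partial derivatives
  f_x(x, y) = -6*x**2 - 4*x*y - y - 1, f_y(x, y) = -2*x**2 - x + 6*y**2 + 4*y + 1.
  f_x(P) = -32, f_y(P) = -3 (gradient nonzero, so P is smooth).
Step 3: tangent line at P: -32·(x − -2) + -3·(y − -1) = 0.
Expanding: -32*x - 3*y - 67 = 0.


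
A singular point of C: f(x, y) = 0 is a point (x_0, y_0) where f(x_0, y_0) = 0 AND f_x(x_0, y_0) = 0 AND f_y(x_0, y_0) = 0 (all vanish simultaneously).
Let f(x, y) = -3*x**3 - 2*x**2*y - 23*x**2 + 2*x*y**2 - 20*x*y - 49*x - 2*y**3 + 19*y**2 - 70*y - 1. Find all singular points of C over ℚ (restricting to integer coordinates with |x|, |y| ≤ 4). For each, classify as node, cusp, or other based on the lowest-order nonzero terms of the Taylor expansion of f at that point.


Singular points: {(-3, 2)}; classification: cusp.

Compute partial derivatives:
  f_x = -9*x**2 - 4*x*y - 46*x + 2*y**2 - 20*y - 49.
  f_y = -2*x**2 + 4*x*y - 20*x - 6*y**2 + 38*y - 70.
Scan x_0 ∈ {−4, ..., 4}. For each x_0, f_y(x_0, y) is a polynomial in y; find its integer roots y ∈ {−4, ..., 4}, then test f_x and f at those candidates.
  x = -4: f_y(-4, y) = -6*y**2 + 22*y - 22; no integer root y with |y| ≤ 4.
  x = -3: f_y(-3, y) = -6*y**2 + 26*y - 28; vanishes at y ∈ {2}. (-3, 2): f_x = 0, f = 0 — SINGULAR.
  x = -2: f_y(-2, y) = -6*y**2 + 30*y - 38; no integer root y with |y| ≤ 4.
  x = -1: f_y(-1, y) = -6*y**2 + 34*y - 52; no integer root y with |y| ≤ 4.
  x = 0: f_y(0, y) = -6*y**2 + 38*y - 70; no integer root y with |y| ≤ 4.
  x = 1: f_y(1, y) = -6*y**2 + 42*y - 92; no integer root y with |y| ≤ 4.
  x = 2: f_y(2, y) = -6*y**2 + 46*y - 118; no integer root y with |y| ≤ 4.
  x = 3: f_y(3, y) = -6*y**2 + 50*y - 148; no integer root y with |y| ≤ 4.
  x = 4: f_y(4, y) = -6*y**2 + 54*y - 182; no integer root y with |y| ≤ 4.
Only singular point on the grid: (-3, 2).
Classify: substitute x = -3 + u, y = 2 + v and expand: f = -3*u**3 - 2*u**2*v + 2*u*v**2 - 2*v**3 + v**2.
No constant or linear terms (consistent with a singular point). Quadratic part: v**2. Cubic part: -3*u**3 - 2*u**2*v + 2*u*v**2 - 2*v**3.
The quadratic part v**2 is a perfect square, so there is a single (double) tangent line v = 0, i.e. y = 2. Restricting the cubic part to that line (v = 0) leaves -3*u**3 ≠ 0, so f is not divisible by v and the branch is v² ≈ 3*u**3 to lowest order — this is a cusp.
Classification: cusp.


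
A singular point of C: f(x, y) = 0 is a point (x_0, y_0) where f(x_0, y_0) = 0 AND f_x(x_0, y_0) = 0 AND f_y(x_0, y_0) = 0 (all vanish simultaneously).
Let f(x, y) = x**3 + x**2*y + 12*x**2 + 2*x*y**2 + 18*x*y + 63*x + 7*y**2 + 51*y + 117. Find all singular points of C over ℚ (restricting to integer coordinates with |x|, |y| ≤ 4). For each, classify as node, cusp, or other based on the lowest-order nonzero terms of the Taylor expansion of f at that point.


Singular points: {(-3, -3)}; classification: cusp.

Compute partial derivatives:
  f_x = 3*x**2 + 2*x*y + 24*x + 2*y**2 + 18*y + 63.
  f_y = x**2 + 4*x*y + 18*x + 14*y + 51.
Scan x_0 ∈ {−4, ..., 4}. For each x_0, f_y(x_0, y) is a polynomial in y; find its integer roots y ∈ {−4, ..., 4}, then test f_x and f at those candidates.
  x = -4: f_y(-4, y) = -2*y - 5; no integer root y with |y| ≤ 4.
  x = -3: f_y(-3, y) = 2*y + 6; vanishes at y ∈ {-3}. (-3, -3): f_x = 0, f = 0 — SINGULAR.
  x = -2: f_y(-2, y) = 6*y + 19; no integer root y with |y| ≤ 4.
  x = -1: f_y(-1, y) = 10*y + 34; no integer root y with |y| ≤ 4.
  x = 0: f_y(0, y) = 14*y + 51; no integer root y with |y| ≤ 4.
  x = 1: f_y(1, y) = 18*y + 70; no integer root y with |y| ≤ 4.
  x = 2: f_y(2, y) = 22*y + 91; no integer root y with |y| ≤ 4.
  x = 3: f_y(3, y) = 26*y + 114; no integer root y with |y| ≤ 4.
  x = 4: f_y(4, y) = 30*y + 139; no integer root y with |y| ≤ 4.
Only singular point on the grid: (-3, -3).
Classify: substitute x = -3 + u, y = -3 + v and expand: f = u**3 + u**2*v + 2*u*v**2 + v**2.
No constant or linear terms (consistent with a singular point). Quadratic part: v**2. Cubic part: u**3 + u**2*v + 2*u*v**2.
The quadratic part v**2 is a perfect square, so there is a single (double) tangent line v = 0, i.e. y = -3. Restricting the cubic part to that line (v = 0) leaves u**3 ≠ 0, so f is not divisible by v and the branch is v² ≈ -u**3 to lowest order — this is a cusp.
Classification: cusp.


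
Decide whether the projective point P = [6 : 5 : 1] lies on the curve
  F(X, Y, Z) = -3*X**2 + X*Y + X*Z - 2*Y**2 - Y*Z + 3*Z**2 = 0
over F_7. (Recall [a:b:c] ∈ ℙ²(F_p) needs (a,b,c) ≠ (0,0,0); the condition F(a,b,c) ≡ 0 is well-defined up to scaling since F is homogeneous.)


F(6,5,1) ≡ 2 (mod 7); P is NOT on the curve.

Evaluate F(6, 5, 1) term-by-term (mod 7).
  -3*X**2 ↦ -3·36·1·1 = -108
  X*Y ↦ 1·6·5·1 = 30
  X*Z ↦ 1·6·1·1 = 6
  -2*Y**2 ↦ -2·1·25·1 = -50
  -Y*Z ↦ -1·1·5·1 = -5
  3*Z**2 ↦ 3·1·1·1 = 3
Sum: F(6, 5, 1) = (-108) + (30) + (6) + (-50) + (-5) + (3) = -124.
Reducing mod 7: -124 ≡ 2 (mod 7).
Since F(a, b, c) ≡ 2 ≠ 0 (mod 7), P does NOT lie on the curve.


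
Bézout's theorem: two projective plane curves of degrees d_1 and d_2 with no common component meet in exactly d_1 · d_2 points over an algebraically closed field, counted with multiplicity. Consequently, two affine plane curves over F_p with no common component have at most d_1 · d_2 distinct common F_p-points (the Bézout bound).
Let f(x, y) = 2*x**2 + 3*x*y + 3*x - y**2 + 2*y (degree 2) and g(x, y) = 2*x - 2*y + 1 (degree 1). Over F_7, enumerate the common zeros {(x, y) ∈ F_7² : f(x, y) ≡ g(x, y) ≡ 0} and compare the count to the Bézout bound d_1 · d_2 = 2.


Common zeros: ∅; count = 0; Bézout bound = 2.

deg(f) = 2, deg(g) = 1, so Bézout bound = 2.
Scan x ∈ F_7. For each x, list the y ∈ F_7 with f(x, y) ≡ 0 and those with g(x, y) ≡ 0 (mod 7); the common zeros in that column are the intersection.
  x = 0: f ≡ 0 at y ∈ {0, 2}; g ≡ 0 at y ∈ {4}; common: ∅.
  x = 1: f ≡ 0 at y ∈ ∅; g ≡ 0 at y ∈ {5}; common: ∅.
  x = 2: f ≡ 0 at y ∈ {0, 1}; g ≡ 0 at y ∈ {6}; common: ∅.
  x = 3: f ≡ 0 at y ∈ ∅; g ≡ 0 at y ∈ {0}; common: ∅.
  x = 4: f ≡ 0 at y ∈ {3, 4}; g ≡ 0 at y ∈ {1}; common: ∅.
  x = 5: f ≡ 0 at y ∈ ∅; g ≡ 0 at y ∈ {2}; common: ∅.
  x = 6: f ≡ 0 at y ∈ {2, 4}; g ≡ 0 at y ∈ {3}; common: ∅.
Collecting: common zeros = ∅, so the count is 0.
Comparison with the Bézout bound: 0 ≤ 2 = deg(f)·deg(g), as expected for curves with no common component (the affine F_7-count falls short of the bound because intersections may lie at infinity, over extension fields, or carry multiplicity).


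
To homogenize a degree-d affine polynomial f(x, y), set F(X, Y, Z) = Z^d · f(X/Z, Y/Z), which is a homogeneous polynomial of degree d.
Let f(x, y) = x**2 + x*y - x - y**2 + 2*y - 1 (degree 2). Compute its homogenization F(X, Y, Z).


F(X, Y, Z) = X**2 + X*Y - X*Z - Y**2 + 2*Y*Z - Z**2

deg(f) = 2.
Substitute x = X/Z, y = Y/Z into f, then multiply by Z^2.
  monomial 1·x^2·y^0 ↦ 1·X^2·Y^0·Z^0.
  monomial 1·x^1·y^1 ↦ 1·X^1·Y^1·Z^0.
  monomial -1·x^1·y^0 ↦ -1·X^1·Y^0·Z^1.
  monomial -1·x^0·y^2 ↦ -1·X^0·Y^2·Z^0.
  monomial 2·x^0·y^1 ↦ 2·X^0·Y^1·Z^1.
  monomial -1·x^0·y^0 ↦ -1·X^0·Y^0·Z^2.
Collecting: F(X, Y, Z) = X**2 + X*Y - X*Z - Y**2 + 2*Y*Z - Z**2.


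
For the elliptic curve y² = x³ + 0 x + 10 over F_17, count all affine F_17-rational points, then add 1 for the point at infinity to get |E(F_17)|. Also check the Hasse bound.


Affine points = {(2, 1), (2, 16), (5, 4), (5, 13), (7, 8), (7, 9), (9, 5), (9, 12), (11, 7), (11, 10), (12, 2), (12, 15), (14, 0), (15, 6), (15, 11), (16, 3), (16, 14)}; affine count = 17; |E(F_17)| = 18.

Discriminant check: Δ ∝ 4a³ + 27b² = 4·0³ + 27·10² = 4·0 + 27·100 ≡ 14 (mod 17). Nonzero ⇒ E is nonsingular.
For each x ∈ F_17, compute rhs = x³ + 0·x + 10 mod 17, then count y ∈ F_17 with y² ≡ rhs.
  x = 0: rhs = 10, matching y values: none (0 points).
  x = 1: rhs = 11, matching y values: none (0 points).
  x = 2: rhs = 1, matching y values: 1, 16 (2 points).
  x = 3: rhs = 3, matching y values: none (0 points).
  x = 4: rhs = 6, matching y values: none (0 points).
  x = 5: rhs = 16, matching y values: 4, 13 (2 points).
  x = 6: rhs = 5, matching y values: none (0 points).
  x = 7: rhs = 13, matching y values: 8, 9 (2 points).
  x = 8: rhs = 12, matching y values: none (0 points).
  x = 9: rhs = 8, matching y values: 5, 12 (2 points).
  x = 10: rhs = 7, matching y values: none (0 points).
  x = 11: rhs = 15, matching y values: 7, 10 (2 points).
  x = 12: rhs = 4, matching y values: 2, 15 (2 points).
  x = 13: rhs = 14, matching y values: none (0 points).
  x = 14: rhs = 0, matching y values: 0 (1 points).
  x = 15: rhs = 2, matching y values: 6, 11 (2 points).
  x = 16: rhs = 9, matching y values: 3, 14 (2 points).
Total affine count: 17.
Full point count |E(F_17)| = 17 + 1 = 18.
Hasse bound: |18 − (17+1)| = |0| = 0 ≤ 2√17 ≈ 8.2462 ✓.


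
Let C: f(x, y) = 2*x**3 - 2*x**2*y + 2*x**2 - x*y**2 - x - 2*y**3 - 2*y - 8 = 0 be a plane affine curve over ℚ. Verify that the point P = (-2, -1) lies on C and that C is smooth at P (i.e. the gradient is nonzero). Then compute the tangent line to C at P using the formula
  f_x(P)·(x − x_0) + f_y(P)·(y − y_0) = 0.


Tangent line at P: 6*x - 20*y - 8 = 0.

Step 1: f(-2, -1) = 0, so P lies on C.
Step 2: partial derivatives
  f_x(x, y) = 6*x**2 - 4*x*y + 4*x - y**2 - 1, f_y(x, y) = -2*x**2 - 2*x*y - 6*y**2 - 2.
  f_x(P) = 6, f_y(P) = -20 (gradient nonzero, so P is smooth).
Step 3: tangent line at P: 6·(x − -2) + -20·(y − -1) = 0.
Expanding: 6*x - 20*y - 8 = 0.


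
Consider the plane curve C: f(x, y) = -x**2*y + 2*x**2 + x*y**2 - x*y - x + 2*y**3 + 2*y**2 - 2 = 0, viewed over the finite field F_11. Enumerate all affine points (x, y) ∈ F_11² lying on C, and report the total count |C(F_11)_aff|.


Affine F_11-points: {(0, 2), (1, 8), (5, 1), (7, 1), (8, 9), (8, 10), (10, 8), (10, 9), (10, 10)}; count = 9.

For each of the 121 pairs (x, y) ∈ F_11², evaluate f(x, y) mod 11. Record the zeros.
  x = 0: [0↦9, 1↦2, 2↦0, 3↦4, 4↦4, 5↦1, 6↦7, 7↦1, 8↦6, 9↦1, 10↦9]  zeros at y ∈ {2}
  x = 1: [0↦10, 1↦2, 2↦1, 3↦8, 4↦2, 5↦6, 6↦10, 7↦4, 8↦0, 9↦10, 10↦2]  zeros at y ∈ {8}
  x = 2: [0↦4, 1↦4, 2↦2, 3↦10, 4↦7, 5↦5, 6↦5, 7↦8, 8↦4, 9↦5, 10↦1]  zeros at y ∈ ∅
  x = 3: [0↦2, 1↦8, 2↦3, 3↦10, 4↦8, 5↦9, 6↦3, 7↦2, 8↦7, 9↦8, 10↦6]  zeros at y ∈ ∅
  x = 4: [0↦4, 1↦3, 2↦4, 3↦8, 4↦5, 5↦7, 6↦4, 7↦8, 8↦9, 9↦8, 10↦6]  zeros at y ∈ ∅
  x = 5: [0↦10, 1↦0, 2↦5, 3↦4, 4↦9, 5↦10, 6↦8, 7↦4, 8↦10, 9↦5, 10↦1]  zeros at y ∈ {1}
  x = 6: [0↦9, 1↦10, 2↦6, 3↦9, 4↦9, 5↦7, 6↦4, 7↦1, 8↦10, 9↦10, 10↦2]  zeros at y ∈ ∅
  x = 7: [0↦1, 1↦0, 2↦7, 3↦1, 4↦5, 5↦9, 6↦3, 7↦10, 8↦9, 9↦1, 10↦9]  zeros at y ∈ {1}
  x = 8: [0↦8, 1↦3, 2↦8, 3↦2, 4↦8, 5↦5, 6↦5, 7↦9, 8↦7, 9↦0, 10↦0]  zeros at y ∈ {9, 10}
  x = 9: [0↦8, 1↦8, 2↦9, 3↦1, 4↦7, 5↦6, 6↦10, 7↦9, 8↦4, 9↦7, 10↦8]  zeros at y ∈ ∅
  x = 10: [0↦1, 1↦4, 2↦10, 3↦9, 4↦2, 5↦1, 6↦7, 7↦10, 8↦0, 9↦0, 10↦0]  zeros at y ∈ {8, 9, 10}
Collecting zeros: affine points = {(0, 2), (1, 8), (5, 1), (7, 1), (8, 9), (8, 10), (10, 8), (10, 9), (10, 10)}.
Total count |C(F_11)_aff| = 9.


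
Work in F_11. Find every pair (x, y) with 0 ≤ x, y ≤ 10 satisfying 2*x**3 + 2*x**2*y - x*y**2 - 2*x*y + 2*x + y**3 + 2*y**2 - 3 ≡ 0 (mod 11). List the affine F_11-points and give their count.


Affine F_11-points: {(0, 1), (1, 6), (2, 1), (2, 2), (2, 8), (5, 6), (6, 8), (6, 9), (8, 1), (8, 7), (8, 9), (10, 4), (10, 6), (10, 9)}; count = 14.

For each of the 121 pairs (x, y) ∈ F_11², evaluate f(x, y) mod 11. Record the zeros.
  x = 0: [0↦8, 1↦0, 2↦2, 3↦9, 4↦5, 5↦7, 6↦10, 7↦9, 8↦10, 9↦8, 10↦9]  zeros at y ∈ {1}
  x = 1: [0↦1, 1↦3, 2↦2, 3↦4, 4↦4, 5↦8, 6↦0, 7↦8, 8↦5, 9↦8, 10↦1]  zeros at y ∈ {6}
  x = 2: [0↦6, 1↦0, 2↦0, 3↦1, 4↦9, 5↦8, 6↦4, 7↦3, 8↦0, 9↦1, 10↦1]  zeros at y ∈ {1, 2, 8}
  x = 3: [0↦2, 1↦3, 2↦8, 3↦1, 4↦10, 5↦8, 6↦1, 7↦6, 8↦7, 9↦10, 10↦10]  zeros at y ∈ ∅
  x = 4: [0↦1, 1↦2, 2↦5, 3↦5, 4↦8, 5↦9, 6↦3, 7↦7, 8↦5, 9↦3, 10↦7]  zeros at y ∈ ∅
  x = 5: [0↦4, 1↦9, 2↦3, 3↦3, 4↦4, 5↦1, 6↦0, 7↦7, 8↦6, 9↦3, 10↦4]  zeros at y ∈ {6}
  x = 6: [0↦1, 1↦3, 2↦3, 3↦7, 4↦10, 5↦7, 6↦4, 7↦7, 8↦0, 9↦0, 10↦2]  zeros at y ∈ {8, 9}
  x = 7: [0↦4, 1↦7, 2↦6, 3↦7, 4↦5, 5↦6, 6↦5, 7↦8, 8↦10, 9↦6, 10↦2]  zeros at y ∈ ∅
  x = 8: [0↦3, 1↦0, 2↦2, 3↦4, 4↦1, 5↦10, 6↦4, 7↦0, 8↦4, 9↦0, 10↦5]  zeros at y ∈ {1, 7, 9}
  x = 9: [0↦10, 1↦5, 2↦3, 3↦10, 4↦10, 5↦9, 6↦2, 7↦6, 8↦5, 9↦5, 10↦1]  zeros at y ∈ ∅
  x = 10: [0↦4, 1↦1, 2↦10, 3↦4, 4↦0, 5↦4, 6↦0, 7↦5, 8↦3, 9↦0, 10↦2]  zeros at y ∈ {4, 6, 9}
Collecting zeros: affine points = {(0, 1), (1, 6), (2, 1), (2, 2), (2, 8), (5, 6), (6, 8), (6, 9), (8, 1), (8, 7), (8, 9), (10, 4), (10, 6), (10, 9)}.
Total count |C(F_11)_aff| = 14.


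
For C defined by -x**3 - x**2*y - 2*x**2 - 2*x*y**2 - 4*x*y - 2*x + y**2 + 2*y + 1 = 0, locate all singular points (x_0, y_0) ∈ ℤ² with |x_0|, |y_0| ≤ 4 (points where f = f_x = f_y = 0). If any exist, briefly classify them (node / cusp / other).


Singular points: {(0, -1)}; classification: node.

Compute partial derivatives:
  f_x = -3*x**2 - 2*x*y - 4*x - 2*y**2 - 4*y - 2.
  f_y = -x**2 - 4*x*y - 4*x + 2*y + 2.
Scan x_0 ∈ {−4, ..., 4}. For each x_0, f_y(x_0, y) is a polynomial in y; find its integer roots y ∈ {−4, ..., 4}, then test f_x and f at those candidates.
  x = -4: f_y(-4, y) = 18*y + 2; no integer root y with |y| ≤ 4.
  x = -3: f_y(-3, y) = 14*y + 5; no integer root y with |y| ≤ 4.
  x = -2: f_y(-2, y) = 10*y + 6; no integer root y with |y| ≤ 4.
  x = -1: f_y(-1, y) = 6*y + 5; no integer root y with |y| ≤ 4.
  x = 0: f_y(0, y) = 2*y + 2; vanishes at y ∈ {-1}. (0, -1): f_x = 0, f = 0 — SINGULAR.
  x = 1: f_y(1, y) = -2*y - 3; no integer root y with |y| ≤ 4.
  x = 2: f_y(2, y) = -6*y - 10; no integer root y with |y| ≤ 4.
  x = 3: f_y(3, y) = -10*y - 19; no integer root y with |y| ≤ 4.
  x = 4: f_y(4, y) = -14*y - 30; no integer root y with |y| ≤ 4.
Only singular point on the grid: (0, -1).
Classify: substitute x = 0 + u, y = -1 + v and expand: f = -u**3 - u**2*v - u**2 - 2*u*v**2 + v**2.
No constant or linear terms (consistent with a singular point). Quadratic part: -u**2 + v**2. Cubic part: -u**3 - u**2*v - 2*u*v**2.
The quadratic part v**2 - u**2 = (v − u)(v + u) splits into two distinct linear factors, so there are two distinct tangent lines y − -1 = ±(x − 0) — this is a node (ordinary double point).
Classification: node.


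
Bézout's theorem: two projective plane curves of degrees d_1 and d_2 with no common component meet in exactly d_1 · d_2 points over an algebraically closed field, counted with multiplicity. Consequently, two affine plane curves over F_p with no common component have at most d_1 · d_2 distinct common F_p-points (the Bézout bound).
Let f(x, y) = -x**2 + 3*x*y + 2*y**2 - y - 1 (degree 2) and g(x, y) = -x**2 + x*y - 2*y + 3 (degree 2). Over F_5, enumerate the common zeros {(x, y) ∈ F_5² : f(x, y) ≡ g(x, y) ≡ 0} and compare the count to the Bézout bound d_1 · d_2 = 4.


Common zeros: {(1, 2), (3, 1)}; count = 2; Bézout bound = 4.

deg(f) = 2, deg(g) = 2, so Bézout bound = 4.
Scan x ∈ F_5. For each x, list the y ∈ F_5 with f(x, y) ≡ 0 and those with g(x, y) ≡ 0 (mod 5); the common zeros in that column are the intersection.
  x = 0: f ≡ 0 at y ∈ {1, 2}; g ≡ 0 at y ∈ {4}; common: ∅.
  x = 1: f ≡ 0 at y ∈ {2}; g ≡ 0 at y ∈ {2}; common: {2}.
  x = 2: f ≡ 0 at y ∈ {0}; g ≡ 0 at y ∈ ∅; common: ∅.
  x = 3: f ≡ 0 at y ∈ {0, 1}; g ≡ 0 at y ∈ {1}; common: {1}.
  x = 4: f ≡ 0 at y ∈ ∅; g ≡ 0 at y ∈ {4}; common: ∅.
Collecting: common zeros = {(1, 2), (3, 1)}, so the count is 2.
Comparison with the Bézout bound: 2 ≤ 4 = deg(f)·deg(g), as expected for curves with no common component (the affine F_5-count falls short of the bound because intersections may lie at infinity, over extension fields, or carry multiplicity).
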